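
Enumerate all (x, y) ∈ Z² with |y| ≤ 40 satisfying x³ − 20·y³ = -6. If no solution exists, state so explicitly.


The equation is x³ - 20y³ = -6. For fixed y, x³ = 20·y³ − 6, so a solution requires the RHS to be a perfect cube.
Strategy: iterate y from -40 to 40, compute RHS = 20·y³ − 6, and check whether it is a (positive or negative) perfect cube.
Check small values of y:
  y = 0: RHS = -6 is not a perfect cube.
  y = 1: RHS = 14 is not a perfect cube.
  y = -1: RHS = -26 is not a perfect cube.
  y = 2: RHS = 154 is not a perfect cube.
  y = -2: RHS = -166 is not a perfect cube.
  y = 3: RHS = 534 is not a perfect cube.
  y = -3: RHS = -546 is not a perfect cube.
Continuing the search up to |y| = 40 finds no solutions either.
No (x, y) in the scanned range satisfies the equation.

No integer solutions with |y| ≤ 40.


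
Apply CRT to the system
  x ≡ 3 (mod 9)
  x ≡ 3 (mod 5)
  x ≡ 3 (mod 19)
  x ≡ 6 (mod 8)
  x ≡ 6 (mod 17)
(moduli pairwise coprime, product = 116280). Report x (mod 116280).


Product of moduli M = 9 · 5 · 19 · 8 · 17 = 116280.
Merge one congruence at a time:
  Start: x ≡ 3 (mod 9).
  Combine with x ≡ 3 (mod 5); new modulus lcm = 45.
    Write x = 3 + 9·t and substitute into x ≡ 3 (mod 5): 9·t ≡ 3 − 3 = 0 (mod 5).
    Reduce coefficients mod 5: 4·t ≡ 0 (mod 5).
    The inverse of 4 mod 5 is 4 (since 4·4 = 16 = 3·5 + 1), so t ≡ 4·0 = 0 ≡ 0 (mod 5).
    Then x = 3 + 9·0 = 3, valid modulo lcm(9, 5) = 45: x ≡ 3 (mod 45).
  Combine with x ≡ 3 (mod 19); new modulus lcm = 855.
    Write x = 3 + 45·t and substitute into x ≡ 3 (mod 19): 45·t ≡ 3 − 3 = 0 (mod 19).
    Reduce coefficients mod 19: 7·t ≡ 0 (mod 19).
    The inverse of 7 mod 19 is 11 (since 7·11 = 77 = 4·19 + 1), so t ≡ 11·0 = 0 ≡ 0 (mod 19).
    Then x = 3 + 45·0 = 3, valid modulo lcm(45, 19) = 855: x ≡ 3 (mod 855).
  Combine with x ≡ 6 (mod 8); new modulus lcm = 6840.
    Write x = 3 + 855·t and substitute into x ≡ 6 (mod 8): 855·t ≡ 6 − 3 = 3 (mod 8).
    Reduce coefficients mod 8: 7·t ≡ 3 (mod 8).
    The inverse of 7 mod 8 is 7 (since 7·7 = 49 = 6·8 + 1), so t ≡ 7·3 = 21 ≡ 5 (mod 8).
    Then x = 3 + 855·5 = 4278, valid modulo lcm(855, 8) = 6840: x ≡ 4278 (mod 6840).
  Combine with x ≡ 6 (mod 17); new modulus lcm = 116280.
    Write x = 4278 + 6840·t and substitute into x ≡ 6 (mod 17): 6840·t ≡ 6 − 4278 = -4272 (mod 17).
    Reduce coefficients mod 17: 6·t ≡ 12 (mod 17).
    The inverse of 6 mod 17 is 3 (since 6·3 = 18 = 1·17 + 1), so t ≡ 3·12 = 36 ≡ 2 (mod 17).
    Then x = 4278 + 6840·2 = 17958, valid modulo lcm(6840, 17) = 116280: x ≡ 17958 (mod 116280).
Verify against each original: 17958 mod 9 = 3, 17958 mod 5 = 3, 17958 mod 19 = 3, 17958 mod 8 = 6, 17958 mod 17 = 6.

x ≡ 17958 (mod 116280).


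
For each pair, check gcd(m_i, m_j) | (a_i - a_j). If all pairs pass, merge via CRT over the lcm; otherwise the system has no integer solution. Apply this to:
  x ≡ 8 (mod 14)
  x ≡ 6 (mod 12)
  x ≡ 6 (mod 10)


Moduli 14, 12, 10 are not pairwise coprime, so CRT works modulo lcm(m_i) when all pairwise compatibility conditions hold.
Pairwise compatibility: gcd(m_i, m_j) must divide a_i - a_j for every pair.
Merge one congruence at a time:
  Start: x ≡ 8 (mod 14).
  Combine with x ≡ 6 (mod 12): gcd(14, 12) = 2; 6 - 8 = -2, which IS divisible by 2, so compatible.
    Write x = 8 + 14·t and substitute into x ≡ 6 (mod 12): 14·t ≡ 6 − 8 = -2 (mod 12).
    Divide the congruence (and modulus) by g = 2: 7·t ≡ -1 (mod 6).
    Reduce coefficients mod 6: 1·t ≡ 5 (mod 6).
    So t ≡ 5 (mod 6).
    Then x = 8 + 14·5 = 78, valid modulo lcm(14, 12) = 84: x ≡ 78 (mod 84).
  Combine with x ≡ 6 (mod 10): gcd(84, 10) = 2; 6 - 78 = -72, which IS divisible by 2, so compatible.
    Write x = 78 + 84·t and substitute into x ≡ 6 (mod 10): 84·t ≡ 6 − 78 = -72 (mod 10).
    Divide the congruence (and modulus) by g = 2: 42·t ≡ -36 (mod 5).
    Reduce coefficients mod 5: 2·t ≡ 4 (mod 5).
    The inverse of 2 mod 5 is 3 (since 2·3 = 6 = 1·5 + 1), so t ≡ 3·4 = 12 ≡ 2 (mod 5).
    Then x = 78 + 84·2 = 246, valid modulo lcm(84, 10) = 420: x ≡ 246 (mod 420).
Verify: 246 mod 14 = 8, 246 mod 12 = 6, 246 mod 10 = 6.

x ≡ 246 (mod 420).


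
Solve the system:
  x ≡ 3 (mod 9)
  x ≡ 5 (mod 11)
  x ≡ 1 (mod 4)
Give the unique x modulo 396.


Moduli 9, 11, 4 are pairwise coprime; by CRT there is a unique solution modulo M = 9 · 11 · 4 = 396.
Solve pairwise, accumulating the modulus:
  Start with x ≡ 3 (mod 9).
  Combine with x ≡ 5 (mod 11): since gcd(9, 11) = 1, we get a unique residue mod 99.
    Write x = 3 + 9·t and substitute into x ≡ 5 (mod 11): 9·t ≡ 5 − 3 = 2 (mod 11).
    The inverse of 9 mod 11 is 5 (since 9·5 = 45 = 4·11 + 1), so t ≡ 5·2 = 10 ≡ 10 (mod 11).
    Then x = 3 + 9·10 = 93, valid modulo lcm(9, 11) = 99: x ≡ 93 (mod 99).
  Combine with x ≡ 1 (mod 4): since gcd(99, 4) = 1, we get a unique residue mod 396.
    Write x = 93 + 99·t and substitute into x ≡ 1 (mod 4): 99·t ≡ 1 − 93 = -92 (mod 4).
    Reduce coefficients mod 4: 3·t ≡ 0 (mod 4).
    The inverse of 3 mod 4 is 3 (since 3·3 = 9 = 2·4 + 1), so t ≡ 3·0 = 0 ≡ 0 (mod 4).
    Then x = 93 + 99·0 = 93, valid modulo lcm(99, 4) = 396: x ≡ 93 (mod 396).
Verify: 93 mod 9 = 3 ✓, 93 mod 11 = 5 ✓, 93 mod 4 = 1 ✓.

x ≡ 93 (mod 396).


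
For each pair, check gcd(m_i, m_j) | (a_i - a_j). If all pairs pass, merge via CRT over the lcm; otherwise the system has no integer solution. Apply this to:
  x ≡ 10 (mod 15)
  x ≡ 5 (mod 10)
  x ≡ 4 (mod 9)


Moduli 15, 10, 9 are not pairwise coprime, so CRT works modulo lcm(m_i) when all pairwise compatibility conditions hold.
Pairwise compatibility: gcd(m_i, m_j) must divide a_i - a_j for every pair.
Merge one congruence at a time:
  Start: x ≡ 10 (mod 15).
  Combine with x ≡ 5 (mod 10): gcd(15, 10) = 5; 5 - 10 = -5, which IS divisible by 5, so compatible.
    Write x = 10 + 15·t and substitute into x ≡ 5 (mod 10): 15·t ≡ 5 − 10 = -5 (mod 10).
    Divide the congruence (and modulus) by g = 5: 3·t ≡ -1 (mod 2).
    Reduce coefficients mod 2: 1·t ≡ 1 (mod 2).
    So t ≡ 1 (mod 2).
    Then x = 10 + 15·1 = 25, valid modulo lcm(15, 10) = 30: x ≡ 25 (mod 30).
  Combine with x ≡ 4 (mod 9): gcd(30, 9) = 3; 4 - 25 = -21, which IS divisible by 3, so compatible.
    Write x = 25 + 30·t and substitute into x ≡ 4 (mod 9): 30·t ≡ 4 − 25 = -21 (mod 9).
    Divide the congruence (and modulus) by g = 3: 10·t ≡ -7 (mod 3).
    Reduce coefficients mod 3: 1·t ≡ 2 (mod 3).
    So t ≡ 2 (mod 3).
    Then x = 25 + 30·2 = 85, valid modulo lcm(30, 9) = 90: x ≡ 85 (mod 90).
Verify: 85 mod 15 = 10, 85 mod 10 = 5, 85 mod 9 = 4.

x ≡ 85 (mod 90).


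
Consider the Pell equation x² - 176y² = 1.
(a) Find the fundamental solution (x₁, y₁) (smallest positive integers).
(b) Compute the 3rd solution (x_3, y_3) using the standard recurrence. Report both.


Step 1: Find the fundamental solution (x₁, y₁) of x² - 176y² = 1.
  Expand √176 as a continued fraction. a₀ = ⌊√176⌋ = 13; iterate m_{k+1} = d_k·a_k − m_k, d_{k+1} = (176 − m_{k+1}²)/d_k, a_{k+1} = ⌊(a₀ + m_{k+1})/d_{k+1}⌋ (starting m₀ = 0, d₀ = 1), with convergents p_k = a_k·p_{k-1} + p_{k-2}, q_k = a_k·q_{k-1} + q_{k-2} (p₋₁ = 1, q₋₁ = 0):
  k = 0: a₀ = 13; p₀/q₀ = 13/1; p₀² − 176·q₀² = 169 − 176 = -7.
  k = 1: m = 13, d = 7, a = ⌊(13 + 13)/7⌋ = 3; p/q = (3·13 + 1)/(3·1 + 0) = 40/3; p² − 176·q² = 1600 − 1584 = 16.
  k = 2: m = 8, d = 16, a = ⌊(13 + 8)/16⌋ = 1; p/q = (1·40 + 13)/(1·3 + 1) = 53/4; p² − 176·q² = 2809 − 2816 = -7.
  k = 3: m = 8, d = 7, a = ⌊(13 + 8)/7⌋ = 3; p/q = (3·53 + 40)/(3·4 + 3) = 199/15; p² − 176·q² = 39601 − 39600 = 1.
  The first convergent with p² − 176·q² = 1 gives the fundamental solution (x₁, y₁) = (199, 15).
Step 2: Apply the recurrence (x_{n+1}, y_{n+1}) = (x₁x_n + 176y₁y_n, x₁y_n + y₁x_n) repeatedly.
  From (x_1, y_1) = (199, 15): x_2 = 199·199 + 176·15·15 = 79201; y_2 = 199·15 + 15·199 = 5970.
  From (x_2, y_2) = (79201, 5970): x_3 = 199·79201 + 176·15·5970 = 31521799; y_3 = 199·5970 + 15·79201 = 2376045.
Step 3: Verify x_3² - 176·y_3² = 993623812196401 - 993623812196400 = 1 (should be 1). ✓

(x_1, y_1) = (199, 15); (x_3, y_3) = (31521799, 2376045).


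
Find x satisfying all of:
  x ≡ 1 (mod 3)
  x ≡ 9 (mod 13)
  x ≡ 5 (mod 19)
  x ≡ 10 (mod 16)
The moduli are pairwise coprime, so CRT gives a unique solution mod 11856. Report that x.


Product of moduli M = 3 · 13 · 19 · 16 = 11856.
Merge one congruence at a time:
  Start: x ≡ 1 (mod 3).
  Combine with x ≡ 9 (mod 13); new modulus lcm = 39.
    Write x = 1 + 3·t and substitute into x ≡ 9 (mod 13): 3·t ≡ 9 − 1 = 8 (mod 13).
    The inverse of 3 mod 13 is 9 (since 3·9 = 27 = 2·13 + 1), so t ≡ 9·8 = 72 ≡ 7 (mod 13).
    Then x = 1 + 3·7 = 22, valid modulo lcm(3, 13) = 39: x ≡ 22 (mod 39).
  Combine with x ≡ 5 (mod 19); new modulus lcm = 741.
    Write x = 22 + 39·t and substitute into x ≡ 5 (mod 19): 39·t ≡ 5 − 22 = -17 (mod 19).
    Reduce coefficients mod 19: 1·t ≡ 2 (mod 19).
    So t ≡ 2 (mod 19).
    Then x = 22 + 39·2 = 100, valid modulo lcm(39, 19) = 741: x ≡ 100 (mod 741).
  Combine with x ≡ 10 (mod 16); new modulus lcm = 11856.
    Write x = 100 + 741·t and substitute into x ≡ 10 (mod 16): 741·t ≡ 10 − 100 = -90 (mod 16).
    Reduce coefficients mod 16: 5·t ≡ 6 (mod 16).
    The inverse of 5 mod 16 is 13 (since 5·13 = 65 = 4·16 + 1), so t ≡ 13·6 = 78 ≡ 14 (mod 16).
    Then x = 100 + 741·14 = 10474, valid modulo lcm(741, 16) = 11856: x ≡ 10474 (mod 11856).
Verify against each original: 10474 mod 3 = 1, 10474 mod 13 = 9, 10474 mod 19 = 5, 10474 mod 16 = 10.

x ≡ 10474 (mod 11856).


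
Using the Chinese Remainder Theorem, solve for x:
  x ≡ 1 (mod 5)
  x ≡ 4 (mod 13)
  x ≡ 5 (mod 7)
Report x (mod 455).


Moduli 5, 13, 7 are pairwise coprime; by CRT there is a unique solution modulo M = 5 · 13 · 7 = 455.
Solve pairwise, accumulating the modulus:
  Start with x ≡ 1 (mod 5).
  Combine with x ≡ 4 (mod 13): since gcd(5, 13) = 1, we get a unique residue mod 65.
    Write x = 1 + 5·t and substitute into x ≡ 4 (mod 13): 5·t ≡ 4 − 1 = 3 (mod 13).
    The inverse of 5 mod 13 is 8 (since 5·8 = 40 = 3·13 + 1), so t ≡ 8·3 = 24 ≡ 11 (mod 13).
    Then x = 1 + 5·11 = 56, valid modulo lcm(5, 13) = 65: x ≡ 56 (mod 65).
  Combine with x ≡ 5 (mod 7): since gcd(65, 7) = 1, we get a unique residue mod 455.
    Write x = 56 + 65·t and substitute into x ≡ 5 (mod 7): 65·t ≡ 5 − 56 = -51 (mod 7).
    Reduce coefficients mod 7: 2·t ≡ 5 (mod 7).
    The inverse of 2 mod 7 is 4 (since 2·4 = 8 = 1·7 + 1), so t ≡ 4·5 = 20 ≡ 6 (mod 7).
    Then x = 56 + 65·6 = 446, valid modulo lcm(65, 7) = 455: x ≡ 446 (mod 455).
Verify: 446 mod 5 = 1 ✓, 446 mod 13 = 4 ✓, 446 mod 7 = 5 ✓.

x ≡ 446 (mod 455).


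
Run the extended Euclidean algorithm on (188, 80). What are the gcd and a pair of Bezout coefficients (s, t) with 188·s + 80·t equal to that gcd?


Euclidean algorithm on (188, 80) — divide until remainder is 0:
  188 = 2 · 80 + 28
  80 = 2 · 28 + 24
  28 = 1 · 24 + 4
  24 = 6 · 4 + 0
gcd(188, 80) = 4.
Track Bezout coefficients alongside the remainders: start with r₀ = 188 = a·1 + b·0 (s = 1, t = 0) and r₁ = 80 = a·0 + b·1 (s = 0, t = 1); each new remainder r_{k+1} = r_{k-1} − q_k·r_k inherits s_{k+1} = s_{k-1} − q_k·s_k, t_{k+1} = t_{k-1} − q_k·t_k, so r_k = a·s_k + b·t_k at every step:
  q = 2: r = 28, s = 1 − 2·0 = 1, t = 0 − 2·1 = -2  (check: 188·1 + 80·(-2) = 28)
  q = 2: r = 24, s = 0 − 2·1 = -2, t = 1 − 2·(-2) = 5  (check: 188·(-2) + 80·5 = 24)
  q = 1: r = 4, s = 1 − 1·(-2) = 3, t = -2 − 1·5 = -7  (check: 188·3 + 80·(-7) = 4)
The row with r = 4 (the gcd) gives the Bezout coefficients s = 3, t = -7.
Result: 188 · (3) + 80 · (-7) = 4.

gcd(188, 80) = 4; s = 3, t = -7 (check: 188·3 + 80·(-7) = 4).


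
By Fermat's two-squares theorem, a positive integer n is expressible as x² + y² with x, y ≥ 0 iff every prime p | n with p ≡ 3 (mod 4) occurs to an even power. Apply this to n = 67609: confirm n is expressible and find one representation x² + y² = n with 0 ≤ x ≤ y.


Step 1: Factor n = 67609 = 17 · 41 · 97.
Step 2: Check the mod-4 condition on each prime factor: 17 ≡ 1 (mod 4), exponent 1; 41 ≡ 1 (mod 4), exponent 1; 97 ≡ 1 (mod 4), exponent 1.
All primes ≡ 3 (mod 4) appear to even exponent (or don't appear), so by the two-squares theorem n IS expressible as a sum of two squares.
Step 3: Build a representation. Here n = 17 · 41 · 97 is a product of primes ≡ 1 (mod 4). Each prime p ≡ 1 (mod 4) is itself a sum of two squares; find a² by testing p − a² for a perfect square:
  17: 17 − 1² = 16 = 4² ⇒ 17 = 1² + 4².
  41: 41 − 1² = 40, 41 − 2² = 37, 41 − 3² = 32, 41 − 4² = 25 = 5² ⇒ 41 = 4² + 5².
  97: 97 − 1² = 96, 97 − 2² = 93, 97 − 3² = 88, 97 − 4² = 81 = 9² ⇒ 97 = 4² + 9².
  Combine using the Brahmagupta–Fibonacci identity (a² + b²)(c² + d²) = (ac − bd)² + (ad + bc)² = (ac + bd)² + (ad − bc)²:
  17 · 41 = 697: from (1² + 4²)(4² + 5²), take (1·4 − 4·5, 1·5 + 4·4) = (4 − 20, 5 + 16) = (-16, 21); dropping signs (only squares matter) gives (16, 21); check 16² + 21² = 256 + 441 = 697 ✓.
  697 · 97 = 67609: from (16² + 21²)(4² + 9²), take (16·4 − 21·9, 16·9 + 21·4) = (64 − 189, 144 + 84) = (-125, 228); dropping signs (only squares matter) gives (125, 228); check 125² + 228² = 15625 + 51984 = 67609 ✓.
Step 4: Order so x ≤ y and verify: 125² + 228² = 15625 + 51984 = 67609 = n. ✓

n = 67609 = 125² + 228² (one valid representation with x ≤ y).


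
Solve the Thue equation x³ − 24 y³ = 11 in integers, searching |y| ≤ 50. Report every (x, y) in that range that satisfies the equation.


The equation is x³ - 24y³ = 11. For fixed y, x³ = 24·y³ + 11, so a solution requires the RHS to be a perfect cube.
Strategy: iterate y from -50 to 50, compute RHS = 24·y³ + 11, and check whether it is a (positive or negative) perfect cube.
Check small values of y:
  y = 0: RHS = 11 is not a perfect cube.
  y = 1: RHS = 35 is not a perfect cube.
  y = -1: RHS = -13 is not a perfect cube.
  y = 2: RHS = 203 is not a perfect cube.
  y = -2: RHS = -181 is not a perfect cube.
  y = 3: RHS = 659 is not a perfect cube.
  y = -3: RHS = -637 is not a perfect cube.
Continuing the search up to |y| = 50 finds no solutions either.
No (x, y) in the scanned range satisfies the equation.

No integer solutions with |y| ≤ 50.


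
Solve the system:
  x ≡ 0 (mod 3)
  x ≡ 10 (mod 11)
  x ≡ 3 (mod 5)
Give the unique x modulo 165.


Moduli 3, 11, 5 are pairwise coprime; by CRT there is a unique solution modulo M = 3 · 11 · 5 = 165.
Solve pairwise, accumulating the modulus:
  Start with x ≡ 0 (mod 3).
  Combine with x ≡ 10 (mod 11): since gcd(3, 11) = 1, we get a unique residue mod 33.
    Write x = 0 + 3·t and substitute into x ≡ 10 (mod 11): 3·t ≡ 10 − 0 = 10 (mod 11).
    The inverse of 3 mod 11 is 4 (since 3·4 = 12 = 1·11 + 1), so t ≡ 4·10 = 40 ≡ 7 (mod 11).
    Then x = 0 + 3·7 = 21, valid modulo lcm(3, 11) = 33: x ≡ 21 (mod 33).
  Combine with x ≡ 3 (mod 5): since gcd(33, 5) = 1, we get a unique residue mod 165.
    Write x = 21 + 33·t and substitute into x ≡ 3 (mod 5): 33·t ≡ 3 − 21 = -18 (mod 5).
    Reduce coefficients mod 5: 3·t ≡ 2 (mod 5).
    The inverse of 3 mod 5 is 2 (since 3·2 = 6 = 1·5 + 1), so t ≡ 2·2 = 4 ≡ 4 (mod 5).
    Then x = 21 + 33·4 = 153, valid modulo lcm(33, 5) = 165: x ≡ 153 (mod 165).
Verify: 153 mod 3 = 0 ✓, 153 mod 11 = 10 ✓, 153 mod 5 = 3 ✓.

x ≡ 153 (mod 165).


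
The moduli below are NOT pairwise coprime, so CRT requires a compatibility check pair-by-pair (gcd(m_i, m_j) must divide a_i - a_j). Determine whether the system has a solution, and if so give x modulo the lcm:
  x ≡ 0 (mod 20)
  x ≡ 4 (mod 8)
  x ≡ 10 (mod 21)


Moduli 20, 8, 21 are not pairwise coprime, so CRT works modulo lcm(m_i) when all pairwise compatibility conditions hold.
Pairwise compatibility: gcd(m_i, m_j) must divide a_i - a_j for every pair.
Merge one congruence at a time:
  Start: x ≡ 0 (mod 20).
  Combine with x ≡ 4 (mod 8): gcd(20, 8) = 4; 4 - 0 = 4, which IS divisible by 4, so compatible.
    Write x = 0 + 20·t and substitute into x ≡ 4 (mod 8): 20·t ≡ 4 − 0 = 4 (mod 8).
    Divide the congruence (and modulus) by g = 4: 5·t ≡ 1 (mod 2).
    Reduce coefficients mod 2: 1·t ≡ 1 (mod 2).
    So t ≡ 1 (mod 2).
    Then x = 0 + 20·1 = 20, valid modulo lcm(20, 8) = 40: x ≡ 20 (mod 40).
  Combine with x ≡ 10 (mod 21): gcd(40, 21) = 1; 10 - 20 = -10, which IS divisible by 1, so compatible.
    Write x = 20 + 40·t and substitute into x ≡ 10 (mod 21): 40·t ≡ 10 − 20 = -10 (mod 21).
    Reduce coefficients mod 21: 19·t ≡ 11 (mod 21).
    The inverse of 19 mod 21 is 10 (since 19·10 = 190 = 9·21 + 1), so t ≡ 10·11 = 110 ≡ 5 (mod 21).
    Then x = 20 + 40·5 = 220, valid modulo lcm(40, 21) = 840: x ≡ 220 (mod 840).
Verify: 220 mod 20 = 0, 220 mod 8 = 4, 220 mod 21 = 10.

x ≡ 220 (mod 840).


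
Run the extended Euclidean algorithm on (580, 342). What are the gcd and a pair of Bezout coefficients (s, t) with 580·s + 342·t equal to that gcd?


Euclidean algorithm on (580, 342) — divide until remainder is 0:
  580 = 1 · 342 + 238
  342 = 1 · 238 + 104
  238 = 2 · 104 + 30
  104 = 3 · 30 + 14
  30 = 2 · 14 + 2
  14 = 7 · 2 + 0
gcd(580, 342) = 2.
Track Bezout coefficients alongside the remainders: start with r₀ = 580 = a·1 + b·0 (s = 1, t = 0) and r₁ = 342 = a·0 + b·1 (s = 0, t = 1); each new remainder r_{k+1} = r_{k-1} − q_k·r_k inherits s_{k+1} = s_{k-1} − q_k·s_k, t_{k+1} = t_{k-1} − q_k·t_k, so r_k = a·s_k + b·t_k at every step:
  q = 1: r = 238, s = 1 − 1·0 = 1, t = 0 − 1·1 = -1  (check: 580·1 + 342·(-1) = 238)
  q = 1: r = 104, s = 0 − 1·1 = -1, t = 1 − 1·(-1) = 2  (check: 580·(-1) + 342·2 = 104)
  q = 2: r = 30, s = 1 − 2·(-1) = 3, t = -1 − 2·2 = -5  (check: 580·3 + 342·(-5) = 30)
  q = 3: r = 14, s = -1 − 3·3 = -10, t = 2 − 3·(-5) = 17  (check: 580·(-10) + 342·17 = 14)
  q = 2: r = 2, s = 3 − 2·(-10) = 23, t = -5 − 2·17 = -39  (check: 580·23 + 342·(-39) = 2)
The row with r = 2 (the gcd) gives the Bezout coefficients s = 23, t = -39.
Result: 580 · (23) + 342 · (-39) = 2.

gcd(580, 342) = 2; s = 23, t = -39 (check: 580·23 + 342·(-39) = 2).


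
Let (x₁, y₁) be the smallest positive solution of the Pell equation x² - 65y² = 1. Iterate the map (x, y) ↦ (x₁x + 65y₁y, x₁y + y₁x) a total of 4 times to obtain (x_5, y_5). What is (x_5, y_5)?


Step 1: Find the fundamental solution (x₁, y₁) of x² - 65y² = 1.
  Expand √65 as a continued fraction. a₀ = ⌊√65⌋ = 8; iterate m_{k+1} = d_k·a_k − m_k, d_{k+1} = (65 − m_{k+1}²)/d_k, a_{k+1} = ⌊(a₀ + m_{k+1})/d_{k+1}⌋ (starting m₀ = 0, d₀ = 1), with convergents p_k = a_k·p_{k-1} + p_{k-2}, q_k = a_k·q_{k-1} + q_{k-2} (p₋₁ = 1, q₋₁ = 0):
  k = 0: a₀ = 8; p₀/q₀ = 8/1; p₀² − 65·q₀² = 64 − 65 = -1.
  k = 1: m = 8, d = 1, a = ⌊(8 + 8)/1⌋ = 16; p/q = (16·8 + 1)/(16·1 + 0) = 129/16; p² − 65·q² = 16641 − 16640 = 1.
  The first convergent with p² − 65·q² = 1 gives the fundamental solution (x₁, y₁) = (129, 16).
Step 2: Apply the recurrence (x_{n+1}, y_{n+1}) = (x₁x_n + 65y₁y_n, x₁y_n + y₁x_n) repeatedly.
  From (x_1, y_1) = (129, 16): x_2 = 129·129 + 65·16·16 = 33281; y_2 = 129·16 + 16·129 = 4128.
  From (x_2, y_2) = (33281, 4128): x_3 = 129·33281 + 65·16·4128 = 8586369; y_3 = 129·4128 + 16·33281 = 1065008.
  From (x_3, y_3) = (8586369, 1065008): x_4 = 129·8586369 + 65·16·1065008 = 2215249921; y_4 = 129·1065008 + 16·8586369 = 274767936.
  From (x_4, y_4) = (2215249921, 274767936): x_5 = 129·2215249921 + 65·16·274767936 = 571525893249; y_5 = 129·274767936 + 16·2215249921 = 70889062480.
Step 3: Verify x_5² - 65·y_5² = 326641846654067343776001 - 326641846654067343776000 = 1 (should be 1). ✓

(x_1, y_1) = (129, 16); (x_5, y_5) = (571525893249, 70889062480).


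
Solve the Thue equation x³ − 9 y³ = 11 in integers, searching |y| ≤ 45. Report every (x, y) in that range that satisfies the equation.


The equation is x³ - 9y³ = 11. For fixed y, x³ = 9·y³ + 11, so a solution requires the RHS to be a perfect cube.
Strategy: iterate y from -45 to 45, compute RHS = 9·y³ + 11, and check whether it is a (positive or negative) perfect cube.
Check small values of y:
  y = 0: RHS = 11 is not a perfect cube.
  y = 1: RHS = 20 is not a perfect cube.
  y = -1: RHS = 2 is not a perfect cube.
  y = 2: RHS = 83 is not a perfect cube.
  y = -2: RHS = -61 is not a perfect cube.
  y = 3: RHS = 254 is not a perfect cube.
  y = -3: RHS = -232 is not a perfect cube.
Continuing the search up to |y| = 45 finds no solutions either.
No (x, y) in the scanned range satisfies the equation.

No integer solutions with |y| ≤ 45.


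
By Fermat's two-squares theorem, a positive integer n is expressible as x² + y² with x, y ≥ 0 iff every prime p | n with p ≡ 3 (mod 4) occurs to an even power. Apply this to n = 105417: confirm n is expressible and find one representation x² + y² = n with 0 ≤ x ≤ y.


Step 1: Factor n = 105417 = 3^2 · 13 · 17 · 53.
Step 2: Check the mod-4 condition on each prime factor: 3 ≡ 3 (mod 4), exponent 2 (must be even); 13 ≡ 1 (mod 4), exponent 1; 17 ≡ 1 (mod 4), exponent 1; 53 ≡ 1 (mod 4), exponent 1.
All primes ≡ 3 (mod 4) appear to even exponent (or don't appear), so by the two-squares theorem n IS expressible as a sum of two squares.
Step 3: Build a representation. Group n = k² · m with k = 3 and m = 13 · 17 · 53 = 11713 (a product of primes ≡ 1 (mod 4)); a representation of m scales to one of n via (k·x)² + (k·y)² = k²(x² + y²). Each prime p ≡ 1 (mod 4) is itself a sum of two squares; find a² by testing p − a² for a perfect square:
  13: 13 − 1² = 12, 13 − 2² = 9 = 3² ⇒ 13 = 2² + 3².
  17: 17 − 1² = 16 = 4² ⇒ 17 = 1² + 4².
  53: 53 − 1² = 52, 53 − 2² = 49 = 7² ⇒ 53 = 2² + 7².
  Combine using the Brahmagupta–Fibonacci identity (a² + b²)(c² + d²) = (ac − bd)² + (ad + bc)² = (ac + bd)² + (ad − bc)²:
  13 · 17 = 221: from (2² + 3²)(1² + 4²), take (2·1 − 3·4, 2·4 + 3·1) = (2 − 12, 8 + 3) = (-10, 11); dropping signs (only squares matter) gives (10, 11); check 10² + 11² = 100 + 121 = 221 ✓.
  221 · 53 = 11713: from (10² + 11²)(2² + 7²), take (10·2 − 11·7, 10·7 + 11·2) = (20 − 77, 70 + 22) = (-57, 92); dropping signs (only squares matter) gives (57, 92); check 57² + 92² = 3249 + 8464 = 11713 ✓.
  Scale by k = 3: (3·57, 3·92) = (171, 276).
Step 4: Order so x ≤ y and verify: 171² + 276² = 29241 + 76176 = 105417 = n. ✓

n = 105417 = 171² + 276² (one valid representation with x ≤ y).


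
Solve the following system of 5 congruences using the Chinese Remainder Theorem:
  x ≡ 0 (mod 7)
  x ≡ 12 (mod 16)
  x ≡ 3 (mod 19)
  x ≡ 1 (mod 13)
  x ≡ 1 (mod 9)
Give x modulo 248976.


Product of moduli M = 7 · 16 · 19 · 13 · 9 = 248976.
Merge one congruence at a time:
  Start: x ≡ 0 (mod 7).
  Combine with x ≡ 12 (mod 16); new modulus lcm = 112.
    Write x = 0 + 7·t and substitute into x ≡ 12 (mod 16): 7·t ≡ 12 − 0 = 12 (mod 16).
    The inverse of 7 mod 16 is 7 (since 7·7 = 49 = 3·16 + 1), so t ≡ 7·12 = 84 ≡ 4 (mod 16).
    Then x = 0 + 7·4 = 28, valid modulo lcm(7, 16) = 112: x ≡ 28 (mod 112).
  Combine with x ≡ 3 (mod 19); new modulus lcm = 2128.
    Write x = 28 + 112·t and substitute into x ≡ 3 (mod 19): 112·t ≡ 3 − 28 = -25 (mod 19).
    Reduce coefficients mod 19: 17·t ≡ 13 (mod 19).
    The inverse of 17 mod 19 is 9 (since 17·9 = 153 = 8·19 + 1), so t ≡ 9·13 = 117 ≡ 3 (mod 19).
    Then x = 28 + 112·3 = 364, valid modulo lcm(112, 19) = 2128: x ≡ 364 (mod 2128).
  Combine with x ≡ 1 (mod 13); new modulus lcm = 27664.
    Write x = 364 + 2128·t and substitute into x ≡ 1 (mod 13): 2128·t ≡ 1 − 364 = -363 (mod 13).
    Reduce coefficients mod 13: 9·t ≡ 1 (mod 13).
    The inverse of 9 mod 13 is 3 (since 9·3 = 27 = 2·13 + 1), so t ≡ 3·1 = 3 ≡ 3 (mod 13).
    Then x = 364 + 2128·3 = 6748, valid modulo lcm(2128, 13) = 27664: x ≡ 6748 (mod 27664).
  Combine with x ≡ 1 (mod 9); new modulus lcm = 248976.
    Write x = 6748 + 27664·t and substitute into x ≡ 1 (mod 9): 27664·t ≡ 1 − 6748 = -6747 (mod 9).
    Reduce coefficients mod 9: 7·t ≡ 3 (mod 9).
    The inverse of 7 mod 9 is 4 (since 7·4 = 28 = 3·9 + 1), so t ≡ 4·3 = 12 ≡ 3 (mod 9).
    Then x = 6748 + 27664·3 = 89740, valid modulo lcm(27664, 9) = 248976: x ≡ 89740 (mod 248976).
Verify against each original: 89740 mod 7 = 0, 89740 mod 16 = 12, 89740 mod 19 = 3, 89740 mod 13 = 1, 89740 mod 9 = 1.

x ≡ 89740 (mod 248976).


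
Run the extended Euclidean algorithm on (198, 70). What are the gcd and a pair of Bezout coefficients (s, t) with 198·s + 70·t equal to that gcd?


Euclidean algorithm on (198, 70) — divide until remainder is 0:
  198 = 2 · 70 + 58
  70 = 1 · 58 + 12
  58 = 4 · 12 + 10
  12 = 1 · 10 + 2
  10 = 5 · 2 + 0
gcd(198, 70) = 2.
Track Bezout coefficients alongside the remainders: start with r₀ = 198 = a·1 + b·0 (s = 1, t = 0) and r₁ = 70 = a·0 + b·1 (s = 0, t = 1); each new remainder r_{k+1} = r_{k-1} − q_k·r_k inherits s_{k+1} = s_{k-1} − q_k·s_k, t_{k+1} = t_{k-1} − q_k·t_k, so r_k = a·s_k + b·t_k at every step:
  q = 2: r = 58, s = 1 − 2·0 = 1, t = 0 − 2·1 = -2  (check: 198·1 + 70·(-2) = 58)
  q = 1: r = 12, s = 0 − 1·1 = -1, t = 1 − 1·(-2) = 3  (check: 198·(-1) + 70·3 = 12)
  q = 4: r = 10, s = 1 − 4·(-1) = 5, t = -2 − 4·3 = -14  (check: 198·5 + 70·(-14) = 10)
  q = 1: r = 2, s = -1 − 1·5 = -6, t = 3 − 1·(-14) = 17  (check: 198·(-6) + 70·17 = 2)
The row with r = 2 (the gcd) gives the Bezout coefficients s = -6, t = 17.
Result: 198 · (-6) + 70 · (17) = 2.

gcd(198, 70) = 2; s = -6, t = 17 (check: 198·(-6) + 70·17 = 2).


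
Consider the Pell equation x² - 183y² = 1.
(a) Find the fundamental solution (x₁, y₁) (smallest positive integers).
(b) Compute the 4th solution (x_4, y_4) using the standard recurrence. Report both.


Step 1: Find the fundamental solution (x₁, y₁) of x² - 183y² = 1.
  Expand √183 as a continued fraction. a₀ = ⌊√183⌋ = 13; iterate m_{k+1} = d_k·a_k − m_k, d_{k+1} = (183 − m_{k+1}²)/d_k, a_{k+1} = ⌊(a₀ + m_{k+1})/d_{k+1}⌋ (starting m₀ = 0, d₀ = 1), with convergents p_k = a_k·p_{k-1} + p_{k-2}, q_k = a_k·q_{k-1} + q_{k-2} (p₋₁ = 1, q₋₁ = 0):
  k = 0: a₀ = 13; p₀/q₀ = 13/1; p₀² − 183·q₀² = 169 − 183 = -14.
  k = 1: m = 13, d = 14, a = ⌊(13 + 13)/14⌋ = 1; p/q = (1·13 + 1)/(1·1 + 0) = 14/1; p² − 183·q² = 196 − 183 = 13.
  k = 2: m = 1, d = 13, a = ⌊(13 + 1)/13⌋ = 1; p/q = (1·14 + 13)/(1·1 + 1) = 27/2; p² − 183·q² = 729 − 732 = -3.
  k = 3: m = 12, d = 3, a = ⌊(13 + 12)/3⌋ = 8; p/q = (8·27 + 14)/(8·2 + 1) = 230/17; p² − 183·q² = 52900 − 52887 = 13.
  k = 4: m = 12, d = 13, a = ⌊(13 + 12)/13⌋ = 1; p/q = (1·230 + 27)/(1·17 + 2) = 257/19; p² − 183·q² = 66049 − 66063 = -14.
  k = 5: m = 1, d = 14, a = ⌊(13 + 1)/14⌋ = 1; p/q = (1·257 + 230)/(1·19 + 17) = 487/36; p² − 183·q² = 237169 − 237168 = 1.
  The first convergent with p² − 183·q² = 1 gives the fundamental solution (x₁, y₁) = (487, 36).
Step 2: Apply the recurrence (x_{n+1}, y_{n+1}) = (x₁x_n + 183y₁y_n, x₁y_n + y₁x_n) repeatedly.
  From (x_1, y_1) = (487, 36): x_2 = 487·487 + 183·36·36 = 474337; y_2 = 487·36 + 36·487 = 35064.
  From (x_2, y_2) = (474337, 35064): x_3 = 487·474337 + 183·36·35064 = 462003751; y_3 = 487·35064 + 36·474337 = 34152300.
  From (x_3, y_3) = (462003751, 34152300): x_4 = 487·462003751 + 183·36·34152300 = 449991179137; y_4 = 487·34152300 + 36·462003751 = 33264305136.
Step 3: Verify x_4² - 183·y_4² = 202492061301107624064769 - 202492061301107624064768 = 1 (should be 1). ✓

(x_1, y_1) = (487, 36); (x_4, y_4) = (449991179137, 33264305136).


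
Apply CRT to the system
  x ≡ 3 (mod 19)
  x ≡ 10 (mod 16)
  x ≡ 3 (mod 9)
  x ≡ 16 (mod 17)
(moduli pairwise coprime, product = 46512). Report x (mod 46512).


Product of moduli M = 19 · 16 · 9 · 17 = 46512.
Merge one congruence at a time:
  Start: x ≡ 3 (mod 19).
  Combine with x ≡ 10 (mod 16); new modulus lcm = 304.
    Write x = 3 + 19·t and substitute into x ≡ 10 (mod 16): 19·t ≡ 10 − 3 = 7 (mod 16).
    Reduce coefficients mod 16: 3·t ≡ 7 (mod 16).
    The inverse of 3 mod 16 is 11 (since 3·11 = 33 = 2·16 + 1), so t ≡ 11·7 = 77 ≡ 13 (mod 16).
    Then x = 3 + 19·13 = 250, valid modulo lcm(19, 16) = 304: x ≡ 250 (mod 304).
  Combine with x ≡ 3 (mod 9); new modulus lcm = 2736.
    Write x = 250 + 304·t and substitute into x ≡ 3 (mod 9): 304·t ≡ 3 − 250 = -247 (mod 9).
    Reduce coefficients mod 9: 7·t ≡ 5 (mod 9).
    The inverse of 7 mod 9 is 4 (since 7·4 = 28 = 3·9 + 1), so t ≡ 4·5 = 20 ≡ 2 (mod 9).
    Then x = 250 + 304·2 = 858, valid modulo lcm(304, 9) = 2736: x ≡ 858 (mod 2736).
  Combine with x ≡ 16 (mod 17); new modulus lcm = 46512.
    Write x = 858 + 2736·t and substitute into x ≡ 16 (mod 17): 2736·t ≡ 16 − 858 = -842 (mod 17).
    Reduce coefficients mod 17: 16·t ≡ 8 (mod 17).
    The inverse of 16 mod 17 is 16 (since 16·16 = 256 = 15·17 + 1), so t ≡ 16·8 = 128 ≡ 9 (mod 17).
    Then x = 858 + 2736·9 = 25482, valid modulo lcm(2736, 17) = 46512: x ≡ 25482 (mod 46512).
Verify against each original: 25482 mod 19 = 3, 25482 mod 16 = 10, 25482 mod 9 = 3, 25482 mod 17 = 16.

x ≡ 25482 (mod 46512).


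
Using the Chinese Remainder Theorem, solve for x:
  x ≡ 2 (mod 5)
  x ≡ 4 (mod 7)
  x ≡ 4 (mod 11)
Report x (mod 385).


Moduli 5, 7, 11 are pairwise coprime; by CRT there is a unique solution modulo M = 5 · 7 · 11 = 385.
Solve pairwise, accumulating the modulus:
  Start with x ≡ 2 (mod 5).
  Combine with x ≡ 4 (mod 7): since gcd(5, 7) = 1, we get a unique residue mod 35.
    Write x = 2 + 5·t and substitute into x ≡ 4 (mod 7): 5·t ≡ 4 − 2 = 2 (mod 7).
    The inverse of 5 mod 7 is 3 (since 5·3 = 15 = 2·7 + 1), so t ≡ 3·2 = 6 ≡ 6 (mod 7).
    Then x = 2 + 5·6 = 32, valid modulo lcm(5, 7) = 35: x ≡ 32 (mod 35).
  Combine with x ≡ 4 (mod 11): since gcd(35, 11) = 1, we get a unique residue mod 385.
    Write x = 32 + 35·t and substitute into x ≡ 4 (mod 11): 35·t ≡ 4 − 32 = -28 (mod 11).
    Reduce coefficients mod 11: 2·t ≡ 5 (mod 11).
    The inverse of 2 mod 11 is 6 (since 2·6 = 12 = 1·11 + 1), so t ≡ 6·5 = 30 ≡ 8 (mod 11).
    Then x = 32 + 35·8 = 312, valid modulo lcm(35, 11) = 385: x ≡ 312 (mod 385).
Verify: 312 mod 5 = 2 ✓, 312 mod 7 = 4 ✓, 312 mod 11 = 4 ✓.

x ≡ 312 (mod 385).


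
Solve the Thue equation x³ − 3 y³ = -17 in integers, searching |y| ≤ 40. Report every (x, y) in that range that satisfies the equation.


The equation is x³ - 3y³ = -17. For fixed y, x³ = 3·y³ − 17, so a solution requires the RHS to be a perfect cube.
Strategy: iterate y from -40 to 40, compute RHS = 3·y³ − 17, and check whether it is a (positive or negative) perfect cube.
Check small values of y:
  y = 0: RHS = -17 is not a perfect cube.
  y = 1: RHS = -14 is not a perfect cube.
  y = -1: RHS = -20 is not a perfect cube.
  y = 2: RHS = 7 is not a perfect cube.
  y = -2: RHS = -41 is not a perfect cube.
  y = 3: RHS = 64 = (4)³ ⇒ x = 4 works.
  y = -3: RHS = -98 is not a perfect cube.
Continuing the search up to |y| = 40 finds no further solutions beyond those listed.
Collected solutions: (4, 3).

Solutions (with |y| ≤ 40): (4, 3).


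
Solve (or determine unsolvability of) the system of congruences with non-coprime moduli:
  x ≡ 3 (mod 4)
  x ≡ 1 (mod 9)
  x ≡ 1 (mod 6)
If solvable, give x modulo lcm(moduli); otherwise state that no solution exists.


Moduli 4, 9, 6 are not pairwise coprime, so CRT works modulo lcm(m_i) when all pairwise compatibility conditions hold.
Pairwise compatibility: gcd(m_i, m_j) must divide a_i - a_j for every pair.
Merge one congruence at a time:
  Start: x ≡ 3 (mod 4).
  Combine with x ≡ 1 (mod 9): gcd(4, 9) = 1; 1 - 3 = -2, which IS divisible by 1, so compatible.
    Write x = 3 + 4·t and substitute into x ≡ 1 (mod 9): 4·t ≡ 1 − 3 = -2 (mod 9).
    Reduce coefficients mod 9: 4·t ≡ 7 (mod 9).
    The inverse of 4 mod 9 is 7 (since 4·7 = 28 = 3·9 + 1), so t ≡ 7·7 = 49 ≡ 4 (mod 9).
    Then x = 3 + 4·4 = 19, valid modulo lcm(4, 9) = 36: x ≡ 19 (mod 36).
  Combine with x ≡ 1 (mod 6): gcd(36, 6) = 6; 1 - 19 = -18, which IS divisible by 6, so compatible.
    Write x = 19 + 36·t and substitute into x ≡ 1 (mod 6): 36·t ≡ 1 − 19 = -18 (mod 6).
    Divide the congruence (and modulus) by g = 6: 6·t ≡ -3 (mod 1).
    Modulo 1 every t works; take t = 0.
    Then x = 19 + 36·0 = 19, valid modulo lcm(36, 6) = 36: x ≡ 19 (mod 36).
Verify: 19 mod 4 = 3, 19 mod 9 = 1, 19 mod 6 = 1.

x ≡ 19 (mod 36).


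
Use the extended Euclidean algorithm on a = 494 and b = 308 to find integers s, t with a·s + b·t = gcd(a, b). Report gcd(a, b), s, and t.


Euclidean algorithm on (494, 308) — divide until remainder is 0:
  494 = 1 · 308 + 186
  308 = 1 · 186 + 122
  186 = 1 · 122 + 64
  122 = 1 · 64 + 58
  64 = 1 · 58 + 6
  58 = 9 · 6 + 4
  6 = 1 · 4 + 2
  4 = 2 · 2 + 0
gcd(494, 308) = 2.
Track Bezout coefficients alongside the remainders: start with r₀ = 494 = a·1 + b·0 (s = 1, t = 0) and r₁ = 308 = a·0 + b·1 (s = 0, t = 1); each new remainder r_{k+1} = r_{k-1} − q_k·r_k inherits s_{k+1} = s_{k-1} − q_k·s_k, t_{k+1} = t_{k-1} − q_k·t_k, so r_k = a·s_k + b·t_k at every step:
  q = 1: r = 186, s = 1 − 1·0 = 1, t = 0 − 1·1 = -1  (check: 494·1 + 308·(-1) = 186)
  q = 1: r = 122, s = 0 − 1·1 = -1, t = 1 − 1·(-1) = 2  (check: 494·(-1) + 308·2 = 122)
  q = 1: r = 64, s = 1 − 1·(-1) = 2, t = -1 − 1·2 = -3  (check: 494·2 + 308·(-3) = 64)
  q = 1: r = 58, s = -1 − 1·2 = -3, t = 2 − 1·(-3) = 5  (check: 494·(-3) + 308·5 = 58)
  q = 1: r = 6, s = 2 − 1·(-3) = 5, t = -3 − 1·5 = -8  (check: 494·5 + 308·(-8) = 6)
  q = 9: r = 4, s = -3 − 9·5 = -48, t = 5 − 9·(-8) = 77  (check: 494·(-48) + 308·77 = 4)
  q = 1: r = 2, s = 5 − 1·(-48) = 53, t = -8 − 1·77 = -85  (check: 494·53 + 308·(-85) = 2)
The row with r = 2 (the gcd) gives the Bezout coefficients s = 53, t = -85.
Result: 494 · (53) + 308 · (-85) = 2.

gcd(494, 308) = 2; s = 53, t = -85 (check: 494·53 + 308·(-85) = 2).


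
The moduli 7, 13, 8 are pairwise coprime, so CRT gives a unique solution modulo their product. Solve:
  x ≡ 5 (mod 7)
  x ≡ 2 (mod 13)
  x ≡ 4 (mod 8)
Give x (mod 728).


Moduli 7, 13, 8 are pairwise coprime; by CRT there is a unique solution modulo M = 7 · 13 · 8 = 728.
Solve pairwise, accumulating the modulus:
  Start with x ≡ 5 (mod 7).
  Combine with x ≡ 2 (mod 13): since gcd(7, 13) = 1, we get a unique residue mod 91.
    Write x = 5 + 7·t and substitute into x ≡ 2 (mod 13): 7·t ≡ 2 − 5 = -3 (mod 13).
    Reduce coefficients mod 13: 7·t ≡ 10 (mod 13).
    The inverse of 7 mod 13 is 2 (since 7·2 = 14 = 1·13 + 1), so t ≡ 2·10 = 20 ≡ 7 (mod 13).
    Then x = 5 + 7·7 = 54, valid modulo lcm(7, 13) = 91: x ≡ 54 (mod 91).
  Combine with x ≡ 4 (mod 8): since gcd(91, 8) = 1, we get a unique residue mod 728.
    Write x = 54 + 91·t and substitute into x ≡ 4 (mod 8): 91·t ≡ 4 − 54 = -50 (mod 8).
    Reduce coefficients mod 8: 3·t ≡ 6 (mod 8).
    The inverse of 3 mod 8 is 3 (since 3·3 = 9 = 1·8 + 1), so t ≡ 3·6 = 18 ≡ 2 (mod 8).
    Then x = 54 + 91·2 = 236, valid modulo lcm(91, 8) = 728: x ≡ 236 (mod 728).
Verify: 236 mod 7 = 5 ✓, 236 mod 13 = 2 ✓, 236 mod 8 = 4 ✓.

x ≡ 236 (mod 728).


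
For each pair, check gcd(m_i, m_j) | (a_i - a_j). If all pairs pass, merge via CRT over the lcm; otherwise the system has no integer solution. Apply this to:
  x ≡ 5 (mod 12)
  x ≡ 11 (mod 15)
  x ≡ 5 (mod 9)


Moduli 12, 15, 9 are not pairwise coprime, so CRT works modulo lcm(m_i) when all pairwise compatibility conditions hold.
Pairwise compatibility: gcd(m_i, m_j) must divide a_i - a_j for every pair.
Merge one congruence at a time:
  Start: x ≡ 5 (mod 12).
  Combine with x ≡ 11 (mod 15): gcd(12, 15) = 3; 11 - 5 = 6, which IS divisible by 3, so compatible.
    Write x = 5 + 12·t and substitute into x ≡ 11 (mod 15): 12·t ≡ 11 − 5 = 6 (mod 15).
    Divide the congruence (and modulus) by g = 3: 4·t ≡ 2 (mod 5).
    The inverse of 4 mod 5 is 4 (since 4·4 = 16 = 3·5 + 1), so t ≡ 4·2 = 8 ≡ 3 (mod 5).
    Then x = 5 + 12·3 = 41, valid modulo lcm(12, 15) = 60: x ≡ 41 (mod 60).
  Combine with x ≡ 5 (mod 9): gcd(60, 9) = 3; 5 - 41 = -36, which IS divisible by 3, so compatible.
    Write x = 41 + 60·t and substitute into x ≡ 5 (mod 9): 60·t ≡ 5 − 41 = -36 (mod 9).
    Divide the congruence (and modulus) by g = 3: 20·t ≡ -12 (mod 3).
    Reduce coefficients mod 3: 2·t ≡ 0 (mod 3).
    The inverse of 2 mod 3 is 2 (since 2·2 = 4 = 1·3 + 1), so t ≡ 2·0 = 0 ≡ 0 (mod 3).
    Then x = 41 + 60·0 = 41, valid modulo lcm(60, 9) = 180: x ≡ 41 (mod 180).
Verify: 41 mod 12 = 5, 41 mod 15 = 11, 41 mod 9 = 5.

x ≡ 41 (mod 180).


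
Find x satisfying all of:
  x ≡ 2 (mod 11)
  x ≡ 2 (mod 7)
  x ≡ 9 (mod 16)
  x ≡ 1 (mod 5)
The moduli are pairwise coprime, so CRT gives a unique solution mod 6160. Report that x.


Product of moduli M = 11 · 7 · 16 · 5 = 6160.
Merge one congruence at a time:
  Start: x ≡ 2 (mod 11).
  Combine with x ≡ 2 (mod 7); new modulus lcm = 77.
    Write x = 2 + 11·t and substitute into x ≡ 2 (mod 7): 11·t ≡ 2 − 2 = 0 (mod 7).
    Reduce coefficients mod 7: 4·t ≡ 0 (mod 7).
    The inverse of 4 mod 7 is 2 (since 4·2 = 8 = 1·7 + 1), so t ≡ 2·0 = 0 ≡ 0 (mod 7).
    Then x = 2 + 11·0 = 2, valid modulo lcm(11, 7) = 77: x ≡ 2 (mod 77).
  Combine with x ≡ 9 (mod 16); new modulus lcm = 1232.
    Write x = 2 + 77·t and substitute into x ≡ 9 (mod 16): 77·t ≡ 9 − 2 = 7 (mod 16).
    Reduce coefficients mod 16: 13·t ≡ 7 (mod 16).
    The inverse of 13 mod 16 is 5 (since 13·5 = 65 = 4·16 + 1), so t ≡ 5·7 = 35 ≡ 3 (mod 16).
    Then x = 2 + 77·3 = 233, valid modulo lcm(77, 16) = 1232: x ≡ 233 (mod 1232).
  Combine with x ≡ 1 (mod 5); new modulus lcm = 6160.
    Write x = 233 + 1232·t and substitute into x ≡ 1 (mod 5): 1232·t ≡ 1 − 233 = -232 (mod 5).
    Reduce coefficients mod 5: 2·t ≡ 3 (mod 5).
    The inverse of 2 mod 5 is 3 (since 2·3 = 6 = 1·5 + 1), so t ≡ 3·3 = 9 ≡ 4 (mod 5).
    Then x = 233 + 1232·4 = 5161, valid modulo lcm(1232, 5) = 6160: x ≡ 5161 (mod 6160).
Verify against each original: 5161 mod 11 = 2, 5161 mod 7 = 2, 5161 mod 16 = 9, 5161 mod 5 = 1.

x ≡ 5161 (mod 6160).


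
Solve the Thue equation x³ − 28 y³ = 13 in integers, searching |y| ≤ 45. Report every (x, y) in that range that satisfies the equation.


The equation is x³ - 28y³ = 13. For fixed y, x³ = 28·y³ + 13, so a solution requires the RHS to be a perfect cube.
Strategy: iterate y from -45 to 45, compute RHS = 28·y³ + 13, and check whether it is a (positive or negative) perfect cube.
Check small values of y:
  y = 0: RHS = 13 is not a perfect cube.
  y = 1: RHS = 41 is not a perfect cube.
  y = -1: RHS = -15 is not a perfect cube.
  y = 2: RHS = 237 is not a perfect cube.
  y = -2: RHS = -211 is not a perfect cube.
  y = 3: RHS = 769 is not a perfect cube.
  y = -3: RHS = -743 is not a perfect cube.
Continuing the search up to |y| = 45 finds no solutions either.
No (x, y) in the scanned range satisfies the equation.

No integer solutions with |y| ≤ 45.


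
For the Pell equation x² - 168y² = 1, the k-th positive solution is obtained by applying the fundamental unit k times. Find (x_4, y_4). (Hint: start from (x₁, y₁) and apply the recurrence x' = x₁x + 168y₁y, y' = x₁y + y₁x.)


Step 1: Find the fundamental solution (x₁, y₁) of x² - 168y² = 1.
  Expand √168 as a continued fraction. a₀ = ⌊√168⌋ = 12; iterate m_{k+1} = d_k·a_k − m_k, d_{k+1} = (168 − m_{k+1}²)/d_k, a_{k+1} = ⌊(a₀ + m_{k+1})/d_{k+1}⌋ (starting m₀ = 0, d₀ = 1), with convergents p_k = a_k·p_{k-1} + p_{k-2}, q_k = a_k·q_{k-1} + q_{k-2} (p₋₁ = 1, q₋₁ = 0):
  k = 0: a₀ = 12; p₀/q₀ = 12/1; p₀² − 168·q₀² = 144 − 168 = -24.
  k = 1: m = 12, d = 24, a = ⌊(12 + 12)/24⌋ = 1; p/q = (1·12 + 1)/(1·1 + 0) = 13/1; p² − 168·q² = 169 − 168 = 1.
  The first convergent with p² − 168·q² = 1 gives the fundamental solution (x₁, y₁) = (13, 1).
Step 2: Apply the recurrence (x_{n+1}, y_{n+1}) = (x₁x_n + 168y₁y_n, x₁y_n + y₁x_n) repeatedly.
  From (x_1, y_1) = (13, 1): x_2 = 13·13 + 168·1·1 = 337; y_2 = 13·1 + 1·13 = 26.
  From (x_2, y_2) = (337, 26): x_3 = 13·337 + 168·1·26 = 8749; y_3 = 13·26 + 1·337 = 675.
  From (x_3, y_3) = (8749, 675): x_4 = 13·8749 + 168·1·675 = 227137; y_4 = 13·675 + 1·8749 = 17524.
Step 3: Verify x_4² - 168·y_4² = 51591216769 - 51591216768 = 1 (should be 1). ✓

(x_1, y_1) = (13, 1); (x_4, y_4) = (227137, 17524).
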